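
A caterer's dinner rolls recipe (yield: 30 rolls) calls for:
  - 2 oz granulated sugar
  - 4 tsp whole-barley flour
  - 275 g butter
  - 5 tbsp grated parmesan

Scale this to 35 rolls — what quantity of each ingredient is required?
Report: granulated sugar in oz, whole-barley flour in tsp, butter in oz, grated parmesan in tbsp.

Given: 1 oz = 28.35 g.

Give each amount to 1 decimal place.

granulated sugar: 2.3 oz; whole-barley flour: 4.7 tsp; butter: 11.3 oz; grated parmesan: 5.8 tbsp

Scaling factor: 35/30 = 7/6.
granulated sugar: 2 oz × 7/6 ≈ 2.3 oz
whole-barley flour: 4 tsp × 7/6 ≈ 4.7 tsp
butter: 275 g × 7/6 ÷ 28.35 g/oz ≈ 11.3 oz
grated parmesan: 5 tbsp × 7/6 ≈ 5.8 tbsp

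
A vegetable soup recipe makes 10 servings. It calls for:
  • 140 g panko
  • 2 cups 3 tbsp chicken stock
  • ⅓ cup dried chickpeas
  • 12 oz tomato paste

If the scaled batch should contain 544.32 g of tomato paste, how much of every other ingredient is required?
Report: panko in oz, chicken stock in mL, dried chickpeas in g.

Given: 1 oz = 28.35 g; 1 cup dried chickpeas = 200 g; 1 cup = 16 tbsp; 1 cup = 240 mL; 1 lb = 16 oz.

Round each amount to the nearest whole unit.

The original recipe has 340.2 g of tomato paste, so the scaling factor is 544.32 ÷ 340.2 = 8/5 = 1.6.
panko: 140 g × 8/5 ÷ 28.35 g/oz ≈ 8 oz
chicken stock: (2 cup + 3 tbsp = 2.1875 cup) × 8/5 × 240 mL/cup = 840 mL
dried chickpeas: 1/3 cup × 8/5 × 200 g/cup ≈ 107 g

panko: 8 oz; chicken stock: 840 mL; dried chickpeas: 107 g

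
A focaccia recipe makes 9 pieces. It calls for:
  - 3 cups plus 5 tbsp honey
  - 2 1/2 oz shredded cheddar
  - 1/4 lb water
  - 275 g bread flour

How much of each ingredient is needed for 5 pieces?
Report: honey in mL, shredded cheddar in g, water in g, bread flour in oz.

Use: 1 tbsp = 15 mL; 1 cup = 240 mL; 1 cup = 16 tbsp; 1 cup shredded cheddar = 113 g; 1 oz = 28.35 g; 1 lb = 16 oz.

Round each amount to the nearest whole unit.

honey: 442 mL; shredded cheddar: 39 g; water: 63 g; bread flour: 5 oz

Scaling factor: 5/9.
honey: (3 cup + 5 tbsp = 3.3125 cup) × 5/9 × 240 mL/cup ≈ 442 mL
shredded cheddar: 2.5 oz × 5/9 × 28.35 g/oz ≈ 39 g
water: 0.25 lb × 5/9 × 16 oz/lb × 28.35 g/oz = 63 g
bread flour: 275 g × 5/9 ÷ 28.35 g/oz ≈ 5 oz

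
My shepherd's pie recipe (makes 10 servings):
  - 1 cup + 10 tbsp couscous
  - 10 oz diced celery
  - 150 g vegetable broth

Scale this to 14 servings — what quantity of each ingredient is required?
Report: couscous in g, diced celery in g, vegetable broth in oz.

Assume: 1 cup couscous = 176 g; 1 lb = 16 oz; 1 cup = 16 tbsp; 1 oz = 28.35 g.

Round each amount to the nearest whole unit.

couscous: 400 g; diced celery: 397 g; vegetable broth: 7 oz

Scaling factor: 14/10 = 7/5 = 1.4.
couscous: (1 cup + 10 tbsp = 1.625 cup) × 7/5 × 176 g/cup ≈ 400 g
diced celery: 10 oz × 7/5 × 28.35 g/oz ≈ 397 g
vegetable broth: 150 g × 7/5 ÷ 28.35 g/oz ≈ 7 oz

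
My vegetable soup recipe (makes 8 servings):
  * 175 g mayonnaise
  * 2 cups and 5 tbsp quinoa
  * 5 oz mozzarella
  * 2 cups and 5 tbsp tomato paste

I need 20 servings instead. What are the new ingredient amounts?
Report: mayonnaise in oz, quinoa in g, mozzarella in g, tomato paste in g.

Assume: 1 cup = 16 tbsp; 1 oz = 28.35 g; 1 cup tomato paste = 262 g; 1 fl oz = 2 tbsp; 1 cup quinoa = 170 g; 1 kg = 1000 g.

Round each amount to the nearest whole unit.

mayonnaise: 15 oz; quinoa: 983 g; mozzarella: 354 g; tomato paste: 1515 g

Scaling factor: 20/8 = 5/2 = 2.5.
mayonnaise: 175 g × 5/2 ÷ 28.35 g/oz ≈ 15 oz
quinoa: (2 cup + 5 tbsp = 2.3125 cup) × 5/2 × 170 g/cup ≈ 983 g
mozzarella: 5 oz × 5/2 × 28.35 g/oz ≈ 354 g
tomato paste: (2 cup + 5 tbsp = 2.3125 cup) × 5/2 × 262 g/cup ≈ 1515 g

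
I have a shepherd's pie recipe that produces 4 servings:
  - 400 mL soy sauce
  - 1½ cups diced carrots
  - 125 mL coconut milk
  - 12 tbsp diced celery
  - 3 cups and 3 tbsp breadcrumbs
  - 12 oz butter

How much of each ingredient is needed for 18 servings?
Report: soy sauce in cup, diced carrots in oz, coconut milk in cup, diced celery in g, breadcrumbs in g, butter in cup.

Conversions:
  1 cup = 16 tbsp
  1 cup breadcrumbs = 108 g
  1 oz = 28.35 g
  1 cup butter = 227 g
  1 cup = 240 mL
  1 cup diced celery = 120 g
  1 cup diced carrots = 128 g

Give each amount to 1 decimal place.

soy sauce: 7.5 cup; diced carrots: 30.5 oz; coconut milk: 2.3 cup; diced celery: 405.0 g; breadcrumbs: 1549.1 g; butter: 6.7 cup

Scaling factor: 18/4 = 9/2 = 4.5.
soy sauce: 400 mL × 9/2 ÷ 240 mL/cup = 7.5 cup
diced carrots: 1.5 cup × 9/2 × 128 g/cup ÷ 28.35 g/oz ≈ 30.5 oz
coconut milk: 125 mL × 9/2 ÷ 240 mL/cup ≈ 2.3 cup
diced celery: 12 tbsp × 9/2 ÷ 16 tbsp/cup × 120 g/cup = 405.0 g
breadcrumbs: (3 cup + 3 tbsp = 3.1875 cup) × 9/2 × 108 g/cup ≈ 1549.1 g
butter: 12 oz × 9/2 × 28.35 g/oz ÷ 227 g/cup ≈ 6.7 cup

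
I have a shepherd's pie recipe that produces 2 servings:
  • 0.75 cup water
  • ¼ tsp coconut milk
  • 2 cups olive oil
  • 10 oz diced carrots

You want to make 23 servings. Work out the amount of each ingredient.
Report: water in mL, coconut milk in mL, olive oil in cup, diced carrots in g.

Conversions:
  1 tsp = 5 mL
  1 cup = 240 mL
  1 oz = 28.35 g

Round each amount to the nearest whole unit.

Scaling factor: 23/2 = 11.5.
water: 0.75 cup × 23/2 × 240 mL/cup = 2070 mL
coconut milk: 0.25 tsp × 23/2 × 5 mL/tsp ≈ 14 mL
olive oil: 2 cup × 23/2 = 23 cup
diced carrots: 10 oz × 23/2 × 28.35 g/oz ≈ 3260 g

water: 2070 mL; coconut milk: 14 mL; olive oil: 23 cup; diced carrots: 3260 g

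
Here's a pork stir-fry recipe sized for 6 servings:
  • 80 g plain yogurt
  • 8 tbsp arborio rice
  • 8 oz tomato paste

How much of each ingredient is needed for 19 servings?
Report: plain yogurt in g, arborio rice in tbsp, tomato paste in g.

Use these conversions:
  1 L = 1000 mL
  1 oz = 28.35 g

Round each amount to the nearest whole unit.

Scaling factor: 19/6.
plain yogurt: 80 g × 19/6 ≈ 253 g
arborio rice: 8 tbsp × 19/6 ≈ 25 tbsp
tomato paste: 8 oz × 19/6 × 28.35 g/oz ≈ 718 g

plain yogurt: 253 g; arborio rice: 25 tbsp; tomato paste: 718 g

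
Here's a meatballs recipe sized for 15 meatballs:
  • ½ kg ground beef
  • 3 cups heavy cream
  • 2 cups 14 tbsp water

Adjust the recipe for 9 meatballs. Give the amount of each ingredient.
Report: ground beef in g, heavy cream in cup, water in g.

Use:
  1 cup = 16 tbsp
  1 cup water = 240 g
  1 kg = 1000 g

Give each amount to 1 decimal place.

ground beef: 300.0 g; heavy cream: 1.8 cup; water: 414.0 g

Scaling factor: 9/15 = 3/5 = 0.6.
ground beef: 0.5 kg × 3/5 × 1000 g/kg = 300.0 g
heavy cream: 3 cup × 3/5 = 1.8 cup
water: (2 cup + 14 tbsp = 2.875 cup) × 3/5 × 240 g/cup = 414.0 g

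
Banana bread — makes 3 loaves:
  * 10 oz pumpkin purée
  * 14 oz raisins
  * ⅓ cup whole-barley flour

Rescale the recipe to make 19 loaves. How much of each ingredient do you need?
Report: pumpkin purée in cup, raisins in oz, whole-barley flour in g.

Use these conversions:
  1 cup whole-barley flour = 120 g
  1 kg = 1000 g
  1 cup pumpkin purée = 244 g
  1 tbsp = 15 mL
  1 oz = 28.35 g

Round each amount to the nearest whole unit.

Scaling factor: 19/3.
pumpkin purée: 10 oz × 19/3 × 28.35 g/oz ÷ 244 g/cup ≈ 7 cup
raisins: 14 oz × 19/3 ≈ 89 oz
whole-barley flour: 1/3 cup × 19/3 × 120 g/cup ≈ 253 g

pumpkin purée: 7 cup; raisins: 89 oz; whole-barley flour: 253 g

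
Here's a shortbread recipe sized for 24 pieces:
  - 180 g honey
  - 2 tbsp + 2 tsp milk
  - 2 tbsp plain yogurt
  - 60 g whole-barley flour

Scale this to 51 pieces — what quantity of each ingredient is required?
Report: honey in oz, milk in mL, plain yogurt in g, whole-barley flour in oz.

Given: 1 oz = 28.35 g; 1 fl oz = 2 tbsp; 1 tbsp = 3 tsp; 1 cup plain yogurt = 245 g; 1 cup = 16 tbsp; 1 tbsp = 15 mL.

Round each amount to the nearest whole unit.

honey: 13 oz; milk: 85 mL; plain yogurt: 65 g; whole-barley flour: 4 oz

Scaling factor: 51/24 = 17/8 = 2.125.
honey: 180 g × 17/8 ÷ 28.35 g/oz ≈ 13 oz
milk: (2 tbsp + 2 tsp = 8/3 tbsp) × 17/8 × 15 mL/tbsp = 85 mL
plain yogurt: 2 tbsp × 17/8 ÷ 16 tbsp/cup × 245 g/cup ≈ 65 g
whole-barley flour: 60 g × 17/8 ÷ 28.35 g/oz ≈ 4 oz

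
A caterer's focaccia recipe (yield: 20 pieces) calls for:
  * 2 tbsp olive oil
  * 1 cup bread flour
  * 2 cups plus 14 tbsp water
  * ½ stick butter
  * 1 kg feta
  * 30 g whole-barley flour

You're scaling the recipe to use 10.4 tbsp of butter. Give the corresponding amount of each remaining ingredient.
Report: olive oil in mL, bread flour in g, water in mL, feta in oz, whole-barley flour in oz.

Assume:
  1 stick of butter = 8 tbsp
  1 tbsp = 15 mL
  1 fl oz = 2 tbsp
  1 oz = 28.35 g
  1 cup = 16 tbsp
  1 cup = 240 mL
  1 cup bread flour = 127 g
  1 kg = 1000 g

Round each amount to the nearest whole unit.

The original recipe has 4 tbsp of butter, so the scaling factor is 10.4 ÷ 4 = 13/5 = 2.6.
olive oil: 2 tbsp × 13/5 × 15 mL/tbsp = 78 mL
bread flour: 1 cup × 13/5 × 127 g/cup ≈ 330 g
water: (2 cup + 14 tbsp = 2.875 cup) × 13/5 × 240 mL/cup = 1794 mL
feta: 1 kg × 13/5 × 1000 g/kg ÷ 28.35 g/oz ≈ 92 oz
whole-barley flour: 30 g × 13/5 ÷ 28.35 g/oz ≈ 3 oz

olive oil: 78 mL; bread flour: 330 g; water: 1794 mL; feta: 92 oz; whole-barley flour: 3 oz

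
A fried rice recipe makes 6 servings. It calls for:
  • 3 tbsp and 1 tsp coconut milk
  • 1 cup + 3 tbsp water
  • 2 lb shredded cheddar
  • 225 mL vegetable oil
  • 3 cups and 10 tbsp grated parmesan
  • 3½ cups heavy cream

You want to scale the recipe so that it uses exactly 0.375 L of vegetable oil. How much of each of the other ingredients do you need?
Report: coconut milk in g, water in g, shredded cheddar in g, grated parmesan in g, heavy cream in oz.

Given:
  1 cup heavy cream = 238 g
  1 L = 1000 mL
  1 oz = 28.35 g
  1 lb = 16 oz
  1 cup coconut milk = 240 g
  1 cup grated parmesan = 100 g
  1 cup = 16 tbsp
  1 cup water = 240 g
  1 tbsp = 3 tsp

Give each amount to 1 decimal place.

The original recipe has 0.225 L of vegetable oil, so the scaling factor is 0.375 ÷ 0.225 = 5/3.
coconut milk: (3 tbsp + 1 tsp = 10/3 tbsp) × 5/3 ÷ 16 tbsp/cup × 240 g/cup ≈ 83.3 g
water: (1 cup + 3 tbsp = 1.1875 cup) × 5/3 × 240 g/cup = 475.0 g
shredded cheddar: 2 lb × 5/3 × 16 oz/lb × 28.35 g/oz = 1512.0 g
grated parmesan: (3 cup + 10 tbsp = 3.625 cup) × 5/3 × 100 g/cup ≈ 604.2 g
heavy cream: 3.5 cup × 5/3 × 238 g/cup ÷ 28.35 g/oz ≈ 49.0 oz

coconut milk: 83.3 g; water: 475.0 g; shredded cheddar: 1512.0 g; grated parmesan: 604.2 g; heavy cream: 49.0 oz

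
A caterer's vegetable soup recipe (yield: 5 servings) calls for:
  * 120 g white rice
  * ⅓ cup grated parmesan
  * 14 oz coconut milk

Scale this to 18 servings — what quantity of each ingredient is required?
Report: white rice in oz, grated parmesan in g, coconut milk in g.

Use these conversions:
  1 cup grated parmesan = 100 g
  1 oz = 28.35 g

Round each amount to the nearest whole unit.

white rice: 15 oz; grated parmesan: 120 g; coconut milk: 1429 g

Scaling factor: 18/5 = 3.6.
white rice: 120 g × 18/5 ÷ 28.35 g/oz ≈ 15 oz
grated parmesan: 1/3 cup × 18/5 × 100 g/cup = 120 g
coconut milk: 14 oz × 18/5 × 28.35 g/oz ≈ 1429 g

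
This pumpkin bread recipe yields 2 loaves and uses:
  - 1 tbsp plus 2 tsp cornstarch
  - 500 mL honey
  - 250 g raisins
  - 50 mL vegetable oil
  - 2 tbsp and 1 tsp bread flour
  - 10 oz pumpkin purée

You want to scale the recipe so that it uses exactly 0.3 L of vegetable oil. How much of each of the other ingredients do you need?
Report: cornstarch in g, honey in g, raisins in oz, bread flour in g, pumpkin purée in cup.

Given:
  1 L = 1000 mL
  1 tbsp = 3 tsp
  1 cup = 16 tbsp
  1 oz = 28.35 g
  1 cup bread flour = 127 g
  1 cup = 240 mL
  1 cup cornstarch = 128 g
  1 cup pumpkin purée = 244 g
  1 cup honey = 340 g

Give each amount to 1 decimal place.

The original recipe has 0.05 L of vegetable oil, so the scaling factor is 0.3 ÷ 0.05 = 6.
cornstarch: (1 tbsp + 2 tsp = 5/3 tbsp) × 6 ÷ 16 tbsp/cup × 128 g/cup = 80.0 g
honey: 500 mL × 6 ÷ 240 mL/cup × 340 g/cup = 4250.0 g
raisins: 250 g × 6 ÷ 28.35 g/oz ≈ 52.9 oz
bread flour: (2 tbsp + 1 tsp = 7/3 tbsp) × 6 ÷ 16 tbsp/cup × 127 g/cup ≈ 111.1 g
pumpkin purée: 10 oz × 6 × 28.35 g/oz ÷ 244 g/cup ≈ 7.0 cup

cornstarch: 80.0 g; honey: 4250.0 g; raisins: 52.9 oz; bread flour: 111.1 g; pumpkin purée: 7.0 cup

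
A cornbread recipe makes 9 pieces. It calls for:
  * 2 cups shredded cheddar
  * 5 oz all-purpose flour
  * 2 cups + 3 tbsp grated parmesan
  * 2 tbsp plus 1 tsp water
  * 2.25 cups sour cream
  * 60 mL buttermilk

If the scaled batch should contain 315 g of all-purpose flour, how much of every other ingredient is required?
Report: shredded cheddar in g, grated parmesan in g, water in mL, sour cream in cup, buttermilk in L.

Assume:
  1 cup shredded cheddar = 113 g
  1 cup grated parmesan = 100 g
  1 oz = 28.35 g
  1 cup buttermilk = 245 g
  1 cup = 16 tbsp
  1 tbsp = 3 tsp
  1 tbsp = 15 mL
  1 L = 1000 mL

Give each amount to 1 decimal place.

shredded cheddar: 502.2 g; grated parmesan: 486.1 g; water: 77.8 mL; sour cream: 5.0 cup; buttermilk: 0.1 L

The original recipe has 141.75 g of all-purpose flour, so the scaling factor is 315 ÷ 141.75 = 20/9.
shredded cheddar: 2 cup × 20/9 × 113 g/cup ≈ 502.2 g
grated parmesan: (2 cup + 3 tbsp = 2.1875 cup) × 20/9 × 100 g/cup ≈ 486.1 g
water: (2 tbsp + 1 tsp = 7/3 tbsp) × 20/9 × 15 mL/tbsp ≈ 77.8 mL
sour cream: 2.25 cup × 20/9 = 5.0 cup
buttermilk: 60 mL × 20/9 ÷ 1000 mL/L ≈ 0.1 L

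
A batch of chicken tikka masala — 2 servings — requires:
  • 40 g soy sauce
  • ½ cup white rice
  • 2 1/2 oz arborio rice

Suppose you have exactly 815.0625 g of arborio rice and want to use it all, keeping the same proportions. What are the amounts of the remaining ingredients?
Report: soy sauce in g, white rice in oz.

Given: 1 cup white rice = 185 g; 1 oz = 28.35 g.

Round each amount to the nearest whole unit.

soy sauce: 460 g; white rice: 38 oz

The original recipe has 70.875 g of arborio rice, so the scaling factor is 815.0625 ÷ 70.875 = 23/2 = 11.5.
soy sauce: 40 g × 23/2 = 460 g
white rice: 0.5 cup × 23/2 × 185 g/cup ÷ 28.35 g/oz ≈ 38 oz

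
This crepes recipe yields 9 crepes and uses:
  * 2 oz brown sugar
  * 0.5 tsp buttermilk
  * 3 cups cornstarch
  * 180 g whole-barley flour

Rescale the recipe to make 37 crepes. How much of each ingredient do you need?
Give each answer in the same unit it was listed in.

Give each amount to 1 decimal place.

brown sugar: 8.2 oz; buttermilk: 2.1 tsp; cornstarch: 12.3 cup; whole-barley flour: 740.0 g

Scaling factor: 37/9.
brown sugar: 2 oz × 37/9 ≈ 8.2 oz
buttermilk: 0.5 tsp × 37/9 ≈ 2.1 tsp
cornstarch: 3 cup × 37/9 ≈ 12.3 cup
whole-barley flour: 180 g × 37/9 = 740.0 g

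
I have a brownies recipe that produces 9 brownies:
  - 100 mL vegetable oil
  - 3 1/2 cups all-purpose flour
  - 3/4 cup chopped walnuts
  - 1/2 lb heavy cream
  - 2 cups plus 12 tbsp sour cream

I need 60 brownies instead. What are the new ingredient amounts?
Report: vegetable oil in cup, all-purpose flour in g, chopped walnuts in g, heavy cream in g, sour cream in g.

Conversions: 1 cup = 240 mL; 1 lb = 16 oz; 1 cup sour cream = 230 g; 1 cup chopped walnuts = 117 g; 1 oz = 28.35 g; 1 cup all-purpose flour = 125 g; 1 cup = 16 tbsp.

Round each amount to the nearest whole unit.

vegetable oil: 3 cup; all-purpose flour: 2917 g; chopped walnuts: 585 g; heavy cream: 1512 g; sour cream: 4217 g

Scaling factor: 60/9 = 20/3.
vegetable oil: 100 mL × 20/3 ÷ 240 mL/cup ≈ 3 cup
all-purpose flour: 3.5 cup × 20/3 × 125 g/cup ≈ 2917 g
chopped walnuts: 0.75 cup × 20/3 × 117 g/cup = 585 g
heavy cream: 0.5 lb × 20/3 × 16 oz/lb × 28.35 g/oz = 1512 g
sour cream: (2 cup + 12 tbsp = 2.75 cup) × 20/3 × 230 g/cup ≈ 4217 g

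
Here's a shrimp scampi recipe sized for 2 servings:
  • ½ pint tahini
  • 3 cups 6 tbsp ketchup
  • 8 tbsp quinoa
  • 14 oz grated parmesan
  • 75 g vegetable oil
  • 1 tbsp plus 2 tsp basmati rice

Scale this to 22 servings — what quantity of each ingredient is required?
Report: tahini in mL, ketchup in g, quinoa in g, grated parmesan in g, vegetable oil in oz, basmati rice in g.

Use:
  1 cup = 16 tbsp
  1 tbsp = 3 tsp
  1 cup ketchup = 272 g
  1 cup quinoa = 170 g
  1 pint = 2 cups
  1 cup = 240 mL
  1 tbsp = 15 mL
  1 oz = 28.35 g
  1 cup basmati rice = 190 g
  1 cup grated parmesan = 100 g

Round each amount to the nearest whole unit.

Scaling factor: 22/2 = 11.
tahini: 0.5 pint × 11 × 2 cup/pint × 240 mL/cup = 2640 mL
ketchup: (3 cup + 6 tbsp = 3.375 cup) × 11 × 272 g/cup = 10098 g
quinoa: 8 tbsp × 11 ÷ 16 tbsp/cup × 170 g/cup = 935 g
grated parmesan: 14 oz × 11 × 28.35 g/oz ≈ 4366 g
vegetable oil: 75 g × 11 ÷ 28.35 g/oz ≈ 29 oz
basmati rice: (1 tbsp + 2 tsp = 5/3 tbsp) × 11 ÷ 16 tbsp/cup × 190 g/cup ≈ 218 g

tahini: 2640 mL; ketchup: 10098 g; quinoa: 935 g; grated parmesan: 4366 g; vegetable oil: 29 oz; basmati rice: 218 g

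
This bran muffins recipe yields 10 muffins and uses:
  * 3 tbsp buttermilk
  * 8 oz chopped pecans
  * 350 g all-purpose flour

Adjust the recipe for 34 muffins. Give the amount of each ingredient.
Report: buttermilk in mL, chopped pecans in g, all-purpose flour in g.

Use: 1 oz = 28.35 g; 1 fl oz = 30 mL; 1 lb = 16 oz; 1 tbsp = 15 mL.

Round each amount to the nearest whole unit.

buttermilk: 153 mL; chopped pecans: 771 g; all-purpose flour: 1190 g

Scaling factor: 34/10 = 17/5 = 3.4.
buttermilk: 3 tbsp × 17/5 × 15 mL/tbsp = 153 mL
chopped pecans: 8 oz × 17/5 × 28.35 g/oz ≈ 771 g
all-purpose flour: 350 g × 17/5 = 1190 g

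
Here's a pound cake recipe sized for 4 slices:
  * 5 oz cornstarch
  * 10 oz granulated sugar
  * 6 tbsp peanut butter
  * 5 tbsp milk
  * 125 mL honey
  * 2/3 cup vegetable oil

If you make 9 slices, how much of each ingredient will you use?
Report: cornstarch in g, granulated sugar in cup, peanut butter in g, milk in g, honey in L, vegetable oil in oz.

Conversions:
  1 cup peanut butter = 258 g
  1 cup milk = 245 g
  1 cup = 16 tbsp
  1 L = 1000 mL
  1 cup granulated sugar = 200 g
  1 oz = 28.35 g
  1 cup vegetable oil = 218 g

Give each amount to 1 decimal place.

cornstarch: 318.9 g; granulated sugar: 3.2 cup; peanut butter: 217.7 g; milk: 172.3 g; honey: 0.3 L; vegetable oil: 11.5 oz

Scaling factor: 9/4 = 2.25.
cornstarch: 5 oz × 9/4 × 28.35 g/oz ≈ 318.9 g
granulated sugar: 10 oz × 9/4 × 28.35 g/oz ÷ 200 g/cup ≈ 3.2 cup
peanut butter: 6 tbsp × 9/4 ÷ 16 tbsp/cup × 258 g/cup ≈ 217.7 g
milk: 5 tbsp × 9/4 ÷ 16 tbsp/cup × 245 g/cup ≈ 172.3 g
honey: 125 mL × 9/4 ÷ 1000 mL/L ≈ 0.3 L
vegetable oil: 2/3 cup × 9/4 × 218 g/cup ÷ 28.35 g/oz ≈ 11.5 oz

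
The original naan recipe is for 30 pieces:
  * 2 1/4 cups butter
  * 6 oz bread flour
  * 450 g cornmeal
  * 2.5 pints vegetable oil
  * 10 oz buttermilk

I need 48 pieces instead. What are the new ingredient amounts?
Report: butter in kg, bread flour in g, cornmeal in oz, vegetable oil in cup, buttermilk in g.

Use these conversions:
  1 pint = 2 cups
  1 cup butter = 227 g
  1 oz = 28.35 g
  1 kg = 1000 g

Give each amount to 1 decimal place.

butter: 0.8 kg; bread flour: 272.2 g; cornmeal: 25.4 oz; vegetable oil: 8.0 cup; buttermilk: 453.6 g

Scaling factor: 48/30 = 8/5 = 1.6.
butter: 2.25 cup × 8/5 × 227 g/cup ÷ 1000 g/kg ≈ 0.8 kg
bread flour: 6 oz × 8/5 × 28.35 g/oz ≈ 272.2 g
cornmeal: 450 g × 8/5 ÷ 28.35 g/oz ≈ 25.4 oz
vegetable oil: 2.5 pint × 8/5 × 2 cup/pint = 8.0 cup
buttermilk: 10 oz × 8/5 × 28.35 g/oz = 453.6 g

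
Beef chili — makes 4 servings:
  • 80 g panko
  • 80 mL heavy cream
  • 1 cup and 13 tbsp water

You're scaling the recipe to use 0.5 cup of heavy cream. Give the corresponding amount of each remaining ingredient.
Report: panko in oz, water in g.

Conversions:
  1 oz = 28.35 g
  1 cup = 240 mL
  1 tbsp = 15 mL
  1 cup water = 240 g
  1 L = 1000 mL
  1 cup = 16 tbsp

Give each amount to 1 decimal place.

panko: 4.2 oz; water: 652.5 g

The original recipe has 1/3 cup of heavy cream, so the scaling factor is 0.5 ÷ 1/3 = 3/2 = 1.5.
panko: 80 g × 3/2 ÷ 28.35 g/oz ≈ 4.2 oz
water: (1 cup + 13 tbsp = 1.8125 cup) × 3/2 × 240 g/cup = 652.5 g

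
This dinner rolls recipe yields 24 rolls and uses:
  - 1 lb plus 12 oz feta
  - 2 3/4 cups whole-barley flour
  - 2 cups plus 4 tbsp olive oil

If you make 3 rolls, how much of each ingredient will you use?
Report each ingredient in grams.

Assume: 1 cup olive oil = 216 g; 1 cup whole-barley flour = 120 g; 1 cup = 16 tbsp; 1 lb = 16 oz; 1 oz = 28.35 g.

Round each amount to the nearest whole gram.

feta: 99 g; whole-barley flour: 41 g; olive oil: 61 g

Scaling factor: 3/24 = 1/8 = 0.125.
feta: (1 lb + 12 oz = 1.75 lb) × 1/8 × 16 oz/lb × 28.35 g/oz ≈ 99 g
whole-barley flour: 2.75 cup × 1/8 × 120 g/cup ≈ 41 g
olive oil: (2 cup + 4 tbsp = 2.25 cup) × 1/8 × 216 g/cup ≈ 61 g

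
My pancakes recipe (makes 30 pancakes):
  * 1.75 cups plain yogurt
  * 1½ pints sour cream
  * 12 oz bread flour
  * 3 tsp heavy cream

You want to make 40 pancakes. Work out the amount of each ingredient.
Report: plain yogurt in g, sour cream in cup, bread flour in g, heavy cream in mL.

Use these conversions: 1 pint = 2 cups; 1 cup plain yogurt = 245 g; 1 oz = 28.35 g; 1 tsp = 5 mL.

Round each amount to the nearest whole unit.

plain yogurt: 572 g; sour cream: 4 cup; bread flour: 454 g; heavy cream: 20 mL

Scaling factor: 40/30 = 4/3.
plain yogurt: 1.75 cup × 4/3 × 245 g/cup ≈ 572 g
sour cream: 1.5 pint × 4/3 × 2 cup/pint = 4 cup
bread flour: 12 oz × 4/3 × 28.35 g/oz ≈ 454 g
heavy cream: 3 tsp × 4/3 × 5 mL/tsp = 20 mL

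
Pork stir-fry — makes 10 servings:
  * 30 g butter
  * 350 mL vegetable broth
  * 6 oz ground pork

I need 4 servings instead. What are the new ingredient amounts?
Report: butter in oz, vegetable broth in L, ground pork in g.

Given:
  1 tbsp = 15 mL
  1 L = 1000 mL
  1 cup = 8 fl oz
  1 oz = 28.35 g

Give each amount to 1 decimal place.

butter: 0.4 oz; vegetable broth: 0.1 L; ground pork: 68.0 g

Scaling factor: 4/10 = 2/5 = 0.4.
butter: 30 g × 2/5 ÷ 28.35 g/oz ≈ 0.4 oz
vegetable broth: 350 mL × 2/5 ÷ 1000 mL/L ≈ 0.1 L
ground pork: 6 oz × 2/5 × 28.35 g/oz ≈ 68.0 g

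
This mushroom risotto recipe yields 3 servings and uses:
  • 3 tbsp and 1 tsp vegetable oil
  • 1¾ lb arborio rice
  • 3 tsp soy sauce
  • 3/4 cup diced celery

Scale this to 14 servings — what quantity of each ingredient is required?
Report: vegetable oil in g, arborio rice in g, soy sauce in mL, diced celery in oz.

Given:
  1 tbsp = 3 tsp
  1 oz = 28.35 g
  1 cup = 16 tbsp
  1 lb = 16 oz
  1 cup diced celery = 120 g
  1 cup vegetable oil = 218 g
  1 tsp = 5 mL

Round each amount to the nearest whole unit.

vegetable oil: 212 g; arborio rice: 3704 g; soy sauce: 70 mL; diced celery: 15 oz

Scaling factor: 14/3.
vegetable oil: (3 tbsp + 1 tsp = 10/3 tbsp) × 14/3 ÷ 16 tbsp/cup × 218 g/cup ≈ 212 g
arborio rice: 1.75 lb × 14/3 × 16 oz/lb × 28.35 g/oz ≈ 3704 g
soy sauce: 3 tsp × 14/3 × 5 mL/tsp = 70 mL
diced celery: 0.75 cup × 14/3 × 120 g/cup ÷ 28.35 g/oz ≈ 15 oz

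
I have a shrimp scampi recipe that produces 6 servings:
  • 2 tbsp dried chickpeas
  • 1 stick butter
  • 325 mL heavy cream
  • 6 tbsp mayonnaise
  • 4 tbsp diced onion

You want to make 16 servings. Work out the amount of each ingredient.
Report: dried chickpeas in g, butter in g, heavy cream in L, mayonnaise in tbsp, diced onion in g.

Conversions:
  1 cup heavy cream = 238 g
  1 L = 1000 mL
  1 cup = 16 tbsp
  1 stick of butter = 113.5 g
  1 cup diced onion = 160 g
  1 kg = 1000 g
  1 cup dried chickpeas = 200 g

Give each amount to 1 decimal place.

dried chickpeas: 66.7 g; butter: 302.7 g; heavy cream: 0.9 L; mayonnaise: 16.0 tbsp; diced onion: 106.7 g

Scaling factor: 16/6 = 8/3.
dried chickpeas: 2 tbsp × 8/3 ÷ 16 tbsp/cup × 200 g/cup ≈ 66.7 g
butter: 1 stick × 8/3 × 113.5 g/stick ≈ 302.7 g
heavy cream: 325 mL × 8/3 ÷ 1000 mL/L ≈ 0.9 L
mayonnaise: 6 tbsp × 8/3 = 16.0 tbsp
diced onion: 4 tbsp × 8/3 ÷ 16 tbsp/cup × 160 g/cup ≈ 106.7 g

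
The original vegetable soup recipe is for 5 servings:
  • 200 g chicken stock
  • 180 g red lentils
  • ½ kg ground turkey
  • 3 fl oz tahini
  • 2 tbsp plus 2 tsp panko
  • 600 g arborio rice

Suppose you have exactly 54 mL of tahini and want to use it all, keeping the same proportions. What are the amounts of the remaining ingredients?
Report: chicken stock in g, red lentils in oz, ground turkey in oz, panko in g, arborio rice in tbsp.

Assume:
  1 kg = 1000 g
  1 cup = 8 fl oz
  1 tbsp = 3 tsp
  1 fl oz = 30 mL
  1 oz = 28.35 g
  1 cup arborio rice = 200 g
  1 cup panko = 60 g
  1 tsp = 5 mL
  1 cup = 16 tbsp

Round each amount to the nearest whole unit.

The original recipe has 90 mL of tahini, so the scaling factor is 54 ÷ 90 = 3/5 = 0.6.
chicken stock: 200 g × 3/5 = 120 g
red lentils: 180 g × 3/5 ÷ 28.35 g/oz ≈ 4 oz
ground turkey: 0.5 kg × 3/5 × 1000 g/kg ÷ 28.35 g/oz ≈ 11 oz
panko: (2 tbsp + 2 tsp = 8/3 tbsp) × 3/5 ÷ 16 tbsp/cup × 60 g/cup = 6 g
arborio rice: 600 g × 3/5 ÷ 200 g/cup × 16 tbsp/cup ≈ 29 tbsp

chicken stock: 120 g; red lentils: 4 oz; ground turkey: 11 oz; panko: 6 g; arborio rice: 29 tbsp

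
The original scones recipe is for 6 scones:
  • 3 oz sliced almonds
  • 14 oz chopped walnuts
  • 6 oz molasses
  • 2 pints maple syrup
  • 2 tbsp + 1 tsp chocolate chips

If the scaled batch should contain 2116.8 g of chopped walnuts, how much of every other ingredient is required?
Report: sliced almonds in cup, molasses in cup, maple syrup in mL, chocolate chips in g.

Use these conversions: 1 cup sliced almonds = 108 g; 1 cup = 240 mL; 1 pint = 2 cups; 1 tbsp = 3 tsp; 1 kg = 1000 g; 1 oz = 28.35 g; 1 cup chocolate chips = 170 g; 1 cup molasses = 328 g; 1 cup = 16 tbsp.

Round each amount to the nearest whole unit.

The original recipe has 396.9 g of chopped walnuts, so the scaling factor is 2116.8 ÷ 396.9 = 16/3.
sliced almonds: 3 oz × 16/3 × 28.35 g/oz ÷ 108 g/cup ≈ 4 cup
molasses: 6 oz × 16/3 × 28.35 g/oz ÷ 328 g/cup ≈ 3 cup
maple syrup: 2 pint × 16/3 × 2 cup/pint × 240 mL/cup = 5120 mL
chocolate chips: (2 tbsp + 1 tsp = 7/3 tbsp) × 16/3 ÷ 16 tbsp/cup × 170 g/cup ≈ 132 g

sliced almonds: 4 cup; molasses: 3 cup; maple syrup: 5120 mL; chocolate chips: 132 g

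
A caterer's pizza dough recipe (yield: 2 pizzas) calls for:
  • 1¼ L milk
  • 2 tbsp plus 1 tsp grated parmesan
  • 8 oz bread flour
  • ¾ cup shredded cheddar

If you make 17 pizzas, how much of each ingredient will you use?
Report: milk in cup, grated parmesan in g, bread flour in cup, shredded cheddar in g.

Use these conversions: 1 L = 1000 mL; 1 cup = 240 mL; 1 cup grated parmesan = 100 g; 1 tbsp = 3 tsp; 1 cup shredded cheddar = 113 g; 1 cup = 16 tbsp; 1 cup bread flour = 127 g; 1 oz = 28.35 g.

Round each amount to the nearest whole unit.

milk: 44 cup; grated parmesan: 124 g; bread flour: 15 cup; shredded cheddar: 720 g

Scaling factor: 17/2 = 8.5.
milk: 1.25 L × 17/2 × 1000 mL/L ÷ 240 mL/cup ≈ 44 cup
grated parmesan: (2 tbsp + 1 tsp = 7/3 tbsp) × 17/2 ÷ 16 tbsp/cup × 100 g/cup ≈ 124 g
bread flour: 8 oz × 17/2 × 28.35 g/oz ÷ 127 g/cup ≈ 15 cup
shredded cheddar: 0.75 cup × 17/2 × 113 g/cup ≈ 720 g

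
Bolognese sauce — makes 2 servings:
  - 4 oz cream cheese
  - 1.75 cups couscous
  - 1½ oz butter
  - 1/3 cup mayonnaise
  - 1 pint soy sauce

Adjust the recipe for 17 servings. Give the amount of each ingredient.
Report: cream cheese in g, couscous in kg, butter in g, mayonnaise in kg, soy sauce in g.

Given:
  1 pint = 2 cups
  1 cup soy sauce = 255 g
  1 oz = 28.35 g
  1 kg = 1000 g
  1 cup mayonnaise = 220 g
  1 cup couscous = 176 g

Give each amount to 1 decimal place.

cream cheese: 963.9 g; couscous: 2.6 kg; butter: 361.5 g; mayonnaise: 0.6 kg; soy sauce: 4335.0 g

Scaling factor: 17/2 = 8.5.
cream cheese: 4 oz × 17/2 × 28.35 g/oz = 963.9 g
couscous: 1.75 cup × 17/2 × 176 g/cup ÷ 1000 g/kg ≈ 2.6 kg
butter: 1.5 oz × 17/2 × 28.35 g/oz ≈ 361.5 g
mayonnaise: 1/3 cup × 17/2 × 220 g/cup ÷ 1000 g/kg ≈ 0.6 kg
soy sauce: 1 pint × 17/2 × 2 cup/pint × 255 g/cup = 4335.0 g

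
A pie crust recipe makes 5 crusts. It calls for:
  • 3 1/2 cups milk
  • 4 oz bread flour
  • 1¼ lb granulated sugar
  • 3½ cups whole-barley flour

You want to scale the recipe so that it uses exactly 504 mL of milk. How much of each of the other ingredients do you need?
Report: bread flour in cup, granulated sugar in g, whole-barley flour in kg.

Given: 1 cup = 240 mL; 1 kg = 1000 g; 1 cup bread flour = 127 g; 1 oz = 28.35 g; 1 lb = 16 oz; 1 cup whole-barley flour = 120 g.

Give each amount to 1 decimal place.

The original recipe has 840 mL of milk, so the scaling factor is 504 ÷ 840 = 3/5 = 0.6.
bread flour: 4 oz × 3/5 × 28.35 g/oz ÷ 127 g/cup ≈ 0.5 cup
granulated sugar: 1.25 lb × 3/5 × 16 oz/lb × 28.35 g/oz = 340.2 g
whole-barley flour: 3.5 cup × 3/5 × 120 g/cup ÷ 1000 g/kg ≈ 0.3 kg

bread flour: 0.5 cup; granulated sugar: 340.2 g; whole-barley flour: 0.3 kg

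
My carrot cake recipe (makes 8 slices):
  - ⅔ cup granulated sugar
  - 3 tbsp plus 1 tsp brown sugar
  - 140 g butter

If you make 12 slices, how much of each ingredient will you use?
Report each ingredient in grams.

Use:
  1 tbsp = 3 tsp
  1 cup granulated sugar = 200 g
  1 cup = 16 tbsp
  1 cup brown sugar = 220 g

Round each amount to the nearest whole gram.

Scaling factor: 12/8 = 3/2 = 1.5.
granulated sugar: 2/3 cup × 3/2 × 200 g/cup = 200 g
brown sugar: (3 tbsp + 1 tsp = 10/3 tbsp) × 3/2 ÷ 16 tbsp/cup × 220 g/cup ≈ 69 g
butter: 140 g × 3/2 = 210 g

granulated sugar: 200 g; brown sugar: 69 g; butter: 210 g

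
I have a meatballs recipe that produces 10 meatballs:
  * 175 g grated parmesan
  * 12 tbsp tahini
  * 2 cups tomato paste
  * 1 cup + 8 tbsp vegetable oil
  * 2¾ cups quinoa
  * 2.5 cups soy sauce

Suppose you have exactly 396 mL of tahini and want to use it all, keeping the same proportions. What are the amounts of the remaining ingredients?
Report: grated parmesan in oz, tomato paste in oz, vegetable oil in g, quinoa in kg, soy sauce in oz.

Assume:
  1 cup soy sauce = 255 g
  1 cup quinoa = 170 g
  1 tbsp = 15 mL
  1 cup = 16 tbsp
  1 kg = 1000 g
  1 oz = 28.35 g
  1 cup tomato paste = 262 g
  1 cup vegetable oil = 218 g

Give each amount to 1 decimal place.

grated parmesan: 13.6 oz; tomato paste: 40.7 oz; vegetable oil: 719.4 g; quinoa: 1.0 kg; soy sauce: 49.5 oz

The original recipe has 180 mL of tahini, so the scaling factor is 396 ÷ 180 = 11/5 = 2.2.
grated parmesan: 175 g × 11/5 ÷ 28.35 g/oz ≈ 13.6 oz
tomato paste: 2 cup × 11/5 × 262 g/cup ÷ 28.35 g/oz ≈ 40.7 oz
vegetable oil: (1 cup + 8 tbsp = 1.5 cup) × 11/5 × 218 g/cup = 719.4 g
quinoa: 2.75 cup × 11/5 × 170 g/cup ÷ 1000 g/kg ≈ 1.0 kg
soy sauce: 2.5 cup × 11/5 × 255 g/cup ÷ 28.35 g/oz ≈ 49.5 oz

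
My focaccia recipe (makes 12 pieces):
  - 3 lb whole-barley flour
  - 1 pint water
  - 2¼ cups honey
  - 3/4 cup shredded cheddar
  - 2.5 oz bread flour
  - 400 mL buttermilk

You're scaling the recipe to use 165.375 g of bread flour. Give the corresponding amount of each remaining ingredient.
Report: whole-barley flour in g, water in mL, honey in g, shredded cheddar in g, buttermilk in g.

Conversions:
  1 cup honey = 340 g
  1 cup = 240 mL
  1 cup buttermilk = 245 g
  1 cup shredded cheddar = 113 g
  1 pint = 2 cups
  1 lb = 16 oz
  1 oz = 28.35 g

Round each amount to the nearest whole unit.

whole-barley flour: 3175 g; water: 1120 mL; honey: 1785 g; shredded cheddar: 198 g; buttermilk: 953 g

The original recipe has 70.875 g of bread flour, so the scaling factor is 165.375 ÷ 70.875 = 7/3.
whole-barley flour: 3 lb × 7/3 × 16 oz/lb × 28.35 g/oz ≈ 3175 g
water: 1 pint × 7/3 × 2 cup/pint × 240 mL/cup = 1120 mL
honey: 2.25 cup × 7/3 × 340 g/cup = 1785 g
shredded cheddar: 0.75 cup × 7/3 × 113 g/cup ≈ 198 g
buttermilk: 400 mL × 7/3 ÷ 240 mL/cup × 245 g/cup ≈ 953 g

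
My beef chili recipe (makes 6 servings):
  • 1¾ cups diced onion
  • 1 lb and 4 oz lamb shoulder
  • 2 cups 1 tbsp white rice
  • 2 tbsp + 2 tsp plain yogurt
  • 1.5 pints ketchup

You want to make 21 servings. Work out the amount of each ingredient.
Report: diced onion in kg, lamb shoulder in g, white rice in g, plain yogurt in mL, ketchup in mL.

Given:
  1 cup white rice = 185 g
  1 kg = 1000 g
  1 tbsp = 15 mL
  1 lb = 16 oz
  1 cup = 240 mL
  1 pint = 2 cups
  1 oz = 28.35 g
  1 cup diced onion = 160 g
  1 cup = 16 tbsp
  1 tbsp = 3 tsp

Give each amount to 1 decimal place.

Scaling factor: 21/6 = 7/2 = 3.5.
diced onion: 1.75 cup × 7/2 × 160 g/cup ÷ 1000 g/kg ≈ 1.0 kg
lamb shoulder: (1 lb + 4 oz = 1.25 lb) × 7/2 × 16 oz/lb × 28.35 g/oz = 1984.5 g
white rice: (2 cup + 1 tbsp = 2.0625 cup) × 7/2 × 185 g/cup ≈ 1335.5 g
plain yogurt: (2 tbsp + 2 tsp = 8/3 tbsp) × 7/2 × 15 mL/tbsp = 140.0 mL
ketchup: 1.5 pint × 7/2 × 2 cup/pint × 240 mL/cup = 2520.0 mL

diced onion: 1.0 kg; lamb shoulder: 1984.5 g; white rice: 1335.5 g; plain yogurt: 140.0 mL; ketchup: 2520.0 mL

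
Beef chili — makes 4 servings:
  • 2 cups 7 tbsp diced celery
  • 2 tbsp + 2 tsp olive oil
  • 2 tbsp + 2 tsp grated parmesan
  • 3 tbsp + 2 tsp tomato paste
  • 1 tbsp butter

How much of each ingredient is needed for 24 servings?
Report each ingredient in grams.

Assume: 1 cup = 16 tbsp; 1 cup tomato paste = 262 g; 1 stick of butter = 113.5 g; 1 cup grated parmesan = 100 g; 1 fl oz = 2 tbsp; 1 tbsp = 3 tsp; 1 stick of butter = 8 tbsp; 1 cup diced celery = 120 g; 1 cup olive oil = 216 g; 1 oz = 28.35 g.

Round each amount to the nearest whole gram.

Scaling factor: 24/4 = 6.
diced celery: (2 cup + 7 tbsp = 2.4375 cup) × 6 × 120 g/cup = 1755 g
olive oil: (2 tbsp + 2 tsp = 8/3 tbsp) × 6 ÷ 16 tbsp/cup × 216 g/cup = 216 g
grated parmesan: (2 tbsp + 2 tsp = 8/3 tbsp) × 6 ÷ 16 tbsp/cup × 100 g/cup = 100 g
tomato paste: (3 tbsp + 2 tsp = 11/3 tbsp) × 6 ÷ 16 tbsp/cup × 262 g/cup ≈ 360 g
butter: 1 tbsp × 6 ÷ 8 tbsp/stick × 113.5 g/stick ≈ 85 g

diced celery: 1755 g; olive oil: 216 g; grated parmesan: 100 g; tomato paste: 360 g; butter: 85 g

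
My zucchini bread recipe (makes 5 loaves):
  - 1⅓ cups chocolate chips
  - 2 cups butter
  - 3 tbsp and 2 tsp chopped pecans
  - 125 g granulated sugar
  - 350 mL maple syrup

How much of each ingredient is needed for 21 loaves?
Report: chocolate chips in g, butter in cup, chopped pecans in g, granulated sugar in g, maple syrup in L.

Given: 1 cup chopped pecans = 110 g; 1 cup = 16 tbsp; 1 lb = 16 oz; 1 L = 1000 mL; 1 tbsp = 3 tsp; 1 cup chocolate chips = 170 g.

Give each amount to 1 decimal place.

chocolate chips: 952.0 g; butter: 8.4 cup; chopped pecans: 105.9 g; granulated sugar: 525.0 g; maple syrup: 1.5 L

Scaling factor: 21/5 = 4.2.
chocolate chips: 4/3 cup × 21/5 × 170 g/cup = 952.0 g
butter: 2 cup × 21/5 = 8.4 cup
chopped pecans: (3 tbsp + 2 tsp = 11/3 tbsp) × 21/5 ÷ 16 tbsp/cup × 110 g/cup ≈ 105.9 g
granulated sugar: 125 g × 21/5 = 525.0 g
maple syrup: 350 mL × 21/5 ÷ 1000 mL/L ≈ 1.5 L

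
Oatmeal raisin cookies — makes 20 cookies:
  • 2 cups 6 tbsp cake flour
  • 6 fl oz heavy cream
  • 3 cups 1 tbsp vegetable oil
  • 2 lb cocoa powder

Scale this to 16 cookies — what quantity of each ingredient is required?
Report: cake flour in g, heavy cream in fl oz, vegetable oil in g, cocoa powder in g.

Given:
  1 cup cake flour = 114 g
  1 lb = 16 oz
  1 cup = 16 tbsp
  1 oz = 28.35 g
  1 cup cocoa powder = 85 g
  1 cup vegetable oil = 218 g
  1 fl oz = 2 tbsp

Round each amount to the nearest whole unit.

cake flour: 217 g; heavy cream: 5 fl oz; vegetable oil: 534 g; cocoa powder: 726 g

Scaling factor: 16/20 = 4/5 = 0.8.
cake flour: (2 cup + 6 tbsp = 2.375 cup) × 4/5 × 114 g/cup ≈ 217 g
heavy cream: 6 fl oz × 4/5 ≈ 5 fl oz
vegetable oil: (3 cup + 1 tbsp = 3.0625 cup) × 4/5 × 218 g/cup ≈ 534 g
cocoa powder: 2 lb × 4/5 × 16 oz/lb × 28.35 g/oz ≈ 726 g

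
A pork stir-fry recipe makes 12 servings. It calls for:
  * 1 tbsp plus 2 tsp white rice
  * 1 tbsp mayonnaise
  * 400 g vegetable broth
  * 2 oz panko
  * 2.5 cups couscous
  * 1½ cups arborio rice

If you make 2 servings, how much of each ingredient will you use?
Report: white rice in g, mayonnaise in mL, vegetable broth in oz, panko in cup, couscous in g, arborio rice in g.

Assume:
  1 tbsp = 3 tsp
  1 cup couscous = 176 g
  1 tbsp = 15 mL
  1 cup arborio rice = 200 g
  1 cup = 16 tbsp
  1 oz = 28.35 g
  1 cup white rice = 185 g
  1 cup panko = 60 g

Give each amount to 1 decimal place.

Scaling factor: 2/12 = 1/6.
white rice: (1 tbsp + 2 tsp = 5/3 tbsp) × 1/6 ÷ 16 tbsp/cup × 185 g/cup ≈ 3.2 g
mayonnaise: 1 tbsp × 1/6 × 15 mL/tbsp = 2.5 mL
vegetable broth: 400 g × 1/6 ÷ 28.35 g/oz ≈ 2.4 oz
panko: 2 oz × 1/6 × 28.35 g/oz ÷ 60 g/cup ≈ 0.2 cup
couscous: 2.5 cup × 1/6 × 176 g/cup ≈ 73.3 g
arborio rice: 1.5 cup × 1/6 × 200 g/cup = 50.0 g

white rice: 3.2 g; mayonnaise: 2.5 mL; vegetable broth: 2.4 oz; panko: 0.2 cup; couscous: 73.3 g; arborio rice: 50.0 g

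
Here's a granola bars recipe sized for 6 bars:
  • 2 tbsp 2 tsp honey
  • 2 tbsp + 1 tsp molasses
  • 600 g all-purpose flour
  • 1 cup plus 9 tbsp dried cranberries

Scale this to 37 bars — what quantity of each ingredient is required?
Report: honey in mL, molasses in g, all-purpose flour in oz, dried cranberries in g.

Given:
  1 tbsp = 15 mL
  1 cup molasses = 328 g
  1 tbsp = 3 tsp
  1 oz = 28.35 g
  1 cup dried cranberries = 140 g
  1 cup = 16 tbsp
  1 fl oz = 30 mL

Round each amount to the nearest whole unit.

Scaling factor: 37/6.
honey: (2 tbsp + 2 tsp = 8/3 tbsp) × 37/6 × 15 mL/tbsp ≈ 247 mL
molasses: (2 tbsp + 1 tsp = 7/3 tbsp) × 37/6 ÷ 16 tbsp/cup × 328 g/cup ≈ 295 g
all-purpose flour: 600 g × 37/6 ÷ 28.35 g/oz ≈ 131 oz
dried cranberries: (1 cup + 9 tbsp = 1.5625 cup) × 37/6 × 140 g/cup ≈ 1349 g

honey: 247 mL; molasses: 295 g; all-purpose flour: 131 oz; dried cranberries: 1349 g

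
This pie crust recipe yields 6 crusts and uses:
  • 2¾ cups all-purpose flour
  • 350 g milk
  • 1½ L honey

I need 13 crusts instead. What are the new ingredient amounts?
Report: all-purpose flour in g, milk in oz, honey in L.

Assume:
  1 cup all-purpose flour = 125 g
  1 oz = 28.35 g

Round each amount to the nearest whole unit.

Scaling factor: 13/6.
all-purpose flour: 2.75 cup × 13/6 × 125 g/cup ≈ 745 g
milk: 350 g × 13/6 ÷ 28.35 g/oz ≈ 27 oz
honey: 1.5 L × 13/6 ≈ 3 L

all-purpose flour: 745 g; milk: 27 oz; honey: 3 L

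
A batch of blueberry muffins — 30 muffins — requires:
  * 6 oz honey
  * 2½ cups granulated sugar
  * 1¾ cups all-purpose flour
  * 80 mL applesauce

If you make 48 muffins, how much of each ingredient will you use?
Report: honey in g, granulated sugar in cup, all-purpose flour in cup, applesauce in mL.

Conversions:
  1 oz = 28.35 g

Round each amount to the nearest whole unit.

honey: 272 g; granulated sugar: 4 cup; all-purpose flour: 3 cup; applesauce: 128 mL

Scaling factor: 48/30 = 8/5 = 1.6.
honey: 6 oz × 8/5 × 28.35 g/oz ≈ 272 g
granulated sugar: 2.5 cup × 8/5 = 4 cup
all-purpose flour: 1.75 cup × 8/5 ≈ 3 cup
applesauce: 80 mL × 8/5 = 128 mL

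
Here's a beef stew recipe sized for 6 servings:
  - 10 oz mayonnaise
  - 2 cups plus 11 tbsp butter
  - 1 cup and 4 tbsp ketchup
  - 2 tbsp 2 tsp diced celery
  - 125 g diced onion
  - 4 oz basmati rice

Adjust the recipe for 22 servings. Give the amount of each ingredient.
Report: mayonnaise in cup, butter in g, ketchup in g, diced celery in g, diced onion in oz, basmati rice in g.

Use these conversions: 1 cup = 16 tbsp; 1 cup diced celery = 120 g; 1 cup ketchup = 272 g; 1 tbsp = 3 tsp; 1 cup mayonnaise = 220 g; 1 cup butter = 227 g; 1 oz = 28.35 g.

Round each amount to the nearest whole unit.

mayonnaise: 5 cup; butter: 2237 g; ketchup: 1247 g; diced celery: 73 g; diced onion: 16 oz; basmati rice: 416 g

Scaling factor: 22/6 = 11/3.
mayonnaise: 10 oz × 11/3 × 28.35 g/oz ÷ 220 g/cup ≈ 5 cup
butter: (2 cup + 11 tbsp = 2.6875 cup) × 11/3 × 227 g/cup ≈ 2237 g
ketchup: (1 cup + 4 tbsp = 1.25 cup) × 11/3 × 272 g/cup ≈ 1247 g
diced celery: (2 tbsp + 2 tsp = 8/3 tbsp) × 11/3 ÷ 16 tbsp/cup × 120 g/cup ≈ 73 g
diced onion: 125 g × 11/3 ÷ 28.35 g/oz ≈ 16 oz
basmati rice: 4 oz × 11/3 × 28.35 g/oz ≈ 416 g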